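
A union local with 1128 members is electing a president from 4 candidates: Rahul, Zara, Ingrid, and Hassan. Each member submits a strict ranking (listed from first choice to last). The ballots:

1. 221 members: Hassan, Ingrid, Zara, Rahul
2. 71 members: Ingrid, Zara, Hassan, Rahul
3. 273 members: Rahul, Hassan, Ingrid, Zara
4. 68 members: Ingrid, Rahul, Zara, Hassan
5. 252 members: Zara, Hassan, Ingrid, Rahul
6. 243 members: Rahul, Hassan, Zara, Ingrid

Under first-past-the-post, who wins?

Rahul

First-place votes: Rahul 516, Zara 252, Ingrid 139, Hassan 221.
Rahul has the most first-place votes.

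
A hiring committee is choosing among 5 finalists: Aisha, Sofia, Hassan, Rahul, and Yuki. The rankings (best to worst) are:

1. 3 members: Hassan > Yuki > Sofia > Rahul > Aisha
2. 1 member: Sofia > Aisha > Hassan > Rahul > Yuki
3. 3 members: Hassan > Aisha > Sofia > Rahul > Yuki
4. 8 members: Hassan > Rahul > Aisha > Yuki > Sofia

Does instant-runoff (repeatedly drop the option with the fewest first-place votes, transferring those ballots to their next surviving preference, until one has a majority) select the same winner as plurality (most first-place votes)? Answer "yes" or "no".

Instant-runoff — R1 Aisha 0, Sofia 1, Hassan 14, Rahul 0, Yuki 0 (Hassan winner). Winner: Hassan.
Plurality — first-place votes: Aisha 0, Sofia 1, Hassan 14, Rahul 0, Yuki 0. Winner: Hassan.
The two methods agree.

yes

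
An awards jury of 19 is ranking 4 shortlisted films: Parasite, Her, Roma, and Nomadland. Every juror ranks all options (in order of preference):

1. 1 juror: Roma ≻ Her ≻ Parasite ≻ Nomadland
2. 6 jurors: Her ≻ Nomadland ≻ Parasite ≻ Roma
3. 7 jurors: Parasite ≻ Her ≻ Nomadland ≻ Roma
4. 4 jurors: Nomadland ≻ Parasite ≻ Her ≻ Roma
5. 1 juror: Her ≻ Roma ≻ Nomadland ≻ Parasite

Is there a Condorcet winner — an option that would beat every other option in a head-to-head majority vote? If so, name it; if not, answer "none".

none

Checking pairwise contests:
Nomadland beats Parasite 11–8.
Parasite beats Her 11–8.
Parasite beats Roma 17–2.
Her beats Nomadland 15–4.
Every option loses at least one head-to-head, so there is no Condorcet winner.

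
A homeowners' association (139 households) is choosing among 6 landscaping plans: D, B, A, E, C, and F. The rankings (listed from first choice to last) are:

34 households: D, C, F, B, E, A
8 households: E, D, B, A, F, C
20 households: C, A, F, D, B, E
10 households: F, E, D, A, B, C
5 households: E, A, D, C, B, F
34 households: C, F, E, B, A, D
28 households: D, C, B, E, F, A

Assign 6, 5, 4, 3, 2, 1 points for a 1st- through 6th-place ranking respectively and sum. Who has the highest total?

C

D: 34·6 + 8·5 + 20·3 + 10·4 + 5·4 + 34·1 + 28·6 = 566
B: 34·3 + 8·4 + 20·2 + 10·2 + 5·2 + 34·3 + 28·4 = 418
A: 34·1 + 8·3 + 20·5 + 10·3 + 5·5 + 34·2 + 28·1 = 309
E: 34·2 + 8·6 + 20·1 + 10·5 + 5·6 + 34·4 + 28·3 = 436
C: 34·5 + 8·1 + 20·6 + 10·1 + 5·3 + 34·6 + 28·5 = 667
F: 34·4 + 8·2 + 20·4 + 10·6 + 5·1 + 34·5 + 28·2 = 523
C has the highest Borda score (667).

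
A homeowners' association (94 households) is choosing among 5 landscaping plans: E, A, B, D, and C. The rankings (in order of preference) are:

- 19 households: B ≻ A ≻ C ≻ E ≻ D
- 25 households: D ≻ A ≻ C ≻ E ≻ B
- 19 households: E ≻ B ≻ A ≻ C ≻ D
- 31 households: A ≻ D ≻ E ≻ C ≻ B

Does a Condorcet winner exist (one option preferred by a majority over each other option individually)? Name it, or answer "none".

A

A vs E: 75–19 for A.
A vs B: 56–38 for A.
A vs D: 69–25 for A.
A vs C: 94–0 for A.
A beats every other option head-to-head.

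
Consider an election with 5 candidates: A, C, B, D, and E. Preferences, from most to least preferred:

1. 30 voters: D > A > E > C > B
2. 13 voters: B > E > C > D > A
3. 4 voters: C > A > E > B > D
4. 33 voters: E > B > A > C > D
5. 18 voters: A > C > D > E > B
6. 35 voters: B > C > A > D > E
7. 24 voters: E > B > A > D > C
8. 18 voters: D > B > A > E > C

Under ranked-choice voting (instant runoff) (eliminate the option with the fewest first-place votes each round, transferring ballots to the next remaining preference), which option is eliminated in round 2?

A

Round 1: A 18, C 4, B 48, D 48, E 57. Eliminate C.
Round 2: A 22, B 48, D 48, E 57. Eliminate A.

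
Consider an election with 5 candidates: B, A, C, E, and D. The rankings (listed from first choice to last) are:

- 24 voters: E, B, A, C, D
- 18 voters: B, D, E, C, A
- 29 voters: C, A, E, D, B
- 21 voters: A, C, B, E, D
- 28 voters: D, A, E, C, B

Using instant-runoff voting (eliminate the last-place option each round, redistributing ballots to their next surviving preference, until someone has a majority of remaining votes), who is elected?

Round 1: B 18, A 21, C 29, E 24, D 28. Eliminate B.
Round 2: A 21, C 29, E 24, D 46. Eliminate A.
Round 3: C 50, E 24, D 46. Eliminate E.
Round 4: C 74, D 46. C has a majority.

C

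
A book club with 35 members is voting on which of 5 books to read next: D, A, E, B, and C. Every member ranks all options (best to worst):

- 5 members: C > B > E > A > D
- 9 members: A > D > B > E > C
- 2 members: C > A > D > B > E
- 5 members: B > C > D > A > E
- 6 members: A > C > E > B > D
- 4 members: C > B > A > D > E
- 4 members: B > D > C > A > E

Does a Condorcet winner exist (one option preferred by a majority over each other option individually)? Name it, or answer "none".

B

B vs D: 24–11 for B.
B vs A: 18–17 for B.
B vs E: 29–6 for B.
B vs C: 18–17 for B.
B beats every other option head-to-head.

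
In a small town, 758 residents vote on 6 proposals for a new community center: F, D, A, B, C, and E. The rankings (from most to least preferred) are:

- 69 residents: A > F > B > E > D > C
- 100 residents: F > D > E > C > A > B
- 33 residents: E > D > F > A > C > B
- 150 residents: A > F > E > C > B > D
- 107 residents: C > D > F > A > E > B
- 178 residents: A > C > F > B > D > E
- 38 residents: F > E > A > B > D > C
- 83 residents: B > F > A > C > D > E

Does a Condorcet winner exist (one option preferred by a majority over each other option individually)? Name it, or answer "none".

A vs F: 397–361 for A.
A vs D: 518–240 for A.
A vs B: 675–83 for A.
A vs C: 551–207 for A.
A vs E: 587–171 for A.
A beats every other option head-to-head.

A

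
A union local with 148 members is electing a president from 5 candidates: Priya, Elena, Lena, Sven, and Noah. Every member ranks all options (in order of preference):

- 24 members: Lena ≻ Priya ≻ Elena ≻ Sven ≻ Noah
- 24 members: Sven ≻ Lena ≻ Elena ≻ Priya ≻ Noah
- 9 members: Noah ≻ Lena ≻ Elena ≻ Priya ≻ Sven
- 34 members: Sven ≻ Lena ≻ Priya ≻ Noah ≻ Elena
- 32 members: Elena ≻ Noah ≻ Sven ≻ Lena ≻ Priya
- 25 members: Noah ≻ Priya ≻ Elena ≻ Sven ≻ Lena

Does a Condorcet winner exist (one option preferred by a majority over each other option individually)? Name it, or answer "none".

Checking pairwise contests:
Lena beats Priya 123–25.
Priya beats Elena 83–65.
Sven beats Lena 115–33.
Elena beats Sven 90–58.
Priya beats Noah 82–66.
Every option loses at least one head-to-head, so there is no Condorcet winner.

none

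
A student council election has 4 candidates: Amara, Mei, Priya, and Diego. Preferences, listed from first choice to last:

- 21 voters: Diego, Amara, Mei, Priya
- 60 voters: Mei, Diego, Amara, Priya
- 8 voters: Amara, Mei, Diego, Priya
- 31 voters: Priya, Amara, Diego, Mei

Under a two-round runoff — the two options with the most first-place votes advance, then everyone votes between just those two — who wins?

Round 1 first-place votes: Amara 8, Mei 60, Priya 31, Diego 21.
Mei and Priya advance.
Runoff: Mei is preferred to Priya by 89 voters; Priya by 31.
Mei wins the runoff.

Mei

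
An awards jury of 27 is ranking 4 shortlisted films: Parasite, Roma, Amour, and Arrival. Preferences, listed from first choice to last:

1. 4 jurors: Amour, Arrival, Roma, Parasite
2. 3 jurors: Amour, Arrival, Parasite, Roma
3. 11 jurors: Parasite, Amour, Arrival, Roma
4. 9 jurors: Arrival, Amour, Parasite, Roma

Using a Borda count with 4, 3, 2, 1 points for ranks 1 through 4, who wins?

Amour

Parasite: 4·1 + 3·2 + 11·4 + 9·2 = 72
Roma: 4·2 + 3·1 + 11·1 + 9·1 = 31
Amour: 4·4 + 3·4 + 11·3 + 9·3 = 88
Arrival: 4·3 + 3·3 + 11·2 + 9·4 = 79
Amour has the highest Borda score (88).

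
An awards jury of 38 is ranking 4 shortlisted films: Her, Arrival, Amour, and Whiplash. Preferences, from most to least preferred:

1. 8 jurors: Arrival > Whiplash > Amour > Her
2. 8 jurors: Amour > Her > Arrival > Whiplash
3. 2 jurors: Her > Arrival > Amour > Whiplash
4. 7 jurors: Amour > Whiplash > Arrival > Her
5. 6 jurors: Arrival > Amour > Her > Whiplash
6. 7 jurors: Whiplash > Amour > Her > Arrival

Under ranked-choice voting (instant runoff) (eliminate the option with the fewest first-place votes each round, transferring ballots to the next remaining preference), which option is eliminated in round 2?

Round 1: Her 2, Arrival 14, Amour 15, Whiplash 7. Eliminate Her.
Round 2: Arrival 16, Amour 15, Whiplash 7. Eliminate Whiplash.

Whiplash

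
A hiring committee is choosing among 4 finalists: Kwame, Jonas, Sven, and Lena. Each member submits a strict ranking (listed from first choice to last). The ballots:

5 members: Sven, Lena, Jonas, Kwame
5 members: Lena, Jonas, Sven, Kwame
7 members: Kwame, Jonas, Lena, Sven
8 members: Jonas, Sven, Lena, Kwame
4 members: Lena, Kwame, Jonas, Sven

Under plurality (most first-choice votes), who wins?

First-place votes: Kwame 7, Jonas 8, Sven 5, Lena 9.
Lena has the most first-place votes.

Lena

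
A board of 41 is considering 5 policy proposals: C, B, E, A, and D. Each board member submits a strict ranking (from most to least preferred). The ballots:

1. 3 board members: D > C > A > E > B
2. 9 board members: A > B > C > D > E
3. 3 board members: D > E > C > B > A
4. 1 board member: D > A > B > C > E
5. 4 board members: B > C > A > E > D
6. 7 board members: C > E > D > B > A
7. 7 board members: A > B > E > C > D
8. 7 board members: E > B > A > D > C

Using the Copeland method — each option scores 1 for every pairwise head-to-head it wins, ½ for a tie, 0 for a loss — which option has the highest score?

C: beats E and D; loses to B and A → score 2.
B: beats C, E, A, and D → score 4.
E: beats D; loses to C, B, and A → score 1.
A: beats C, E, and D; loses to B → score 3.
D: loses to C, B, E, and A → score 0.
B has the best pairwise record.

B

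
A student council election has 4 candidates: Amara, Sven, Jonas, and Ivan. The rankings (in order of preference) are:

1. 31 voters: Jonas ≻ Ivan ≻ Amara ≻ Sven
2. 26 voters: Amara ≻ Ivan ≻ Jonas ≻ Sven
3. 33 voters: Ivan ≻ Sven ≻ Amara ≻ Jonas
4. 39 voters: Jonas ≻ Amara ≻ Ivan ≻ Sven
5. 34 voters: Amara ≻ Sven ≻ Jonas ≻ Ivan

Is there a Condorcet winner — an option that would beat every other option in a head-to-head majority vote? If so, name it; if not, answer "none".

Amara vs Sven: 130–33 for Amara.
Amara vs Jonas: 93–70 for Amara.
Amara vs Ivan: 99–64 for Amara.
Amara beats every other option head-to-head.

Amara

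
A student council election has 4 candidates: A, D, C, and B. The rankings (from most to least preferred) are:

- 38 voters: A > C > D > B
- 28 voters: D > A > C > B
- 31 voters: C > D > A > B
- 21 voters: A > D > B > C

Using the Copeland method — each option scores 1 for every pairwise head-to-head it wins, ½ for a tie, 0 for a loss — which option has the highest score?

A

A: beats C and B; ties D → score 2.5.
D: beats B; ties A; loses to C → score 1.5.
C: beats D and B; loses to A → score 2.
B: loses to A, D, and C → score 0.
A has the best pairwise record.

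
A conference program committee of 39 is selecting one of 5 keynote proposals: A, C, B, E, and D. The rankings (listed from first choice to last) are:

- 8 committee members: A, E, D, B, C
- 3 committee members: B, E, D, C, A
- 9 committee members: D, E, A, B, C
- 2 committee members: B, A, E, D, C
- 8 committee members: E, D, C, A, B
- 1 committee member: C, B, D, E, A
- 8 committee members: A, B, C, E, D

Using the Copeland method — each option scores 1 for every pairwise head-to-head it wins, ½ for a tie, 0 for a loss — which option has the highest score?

E

A: beats C and B; loses to E and D → score 2.
C: loses to A, B, E, and D → score 0.
B: beats C; loses to A, E, and D → score 1.
E: beats A, C, B, and D → score 4.
D: beats A, C, and B; loses to E → score 3.
E has the best pairwise record.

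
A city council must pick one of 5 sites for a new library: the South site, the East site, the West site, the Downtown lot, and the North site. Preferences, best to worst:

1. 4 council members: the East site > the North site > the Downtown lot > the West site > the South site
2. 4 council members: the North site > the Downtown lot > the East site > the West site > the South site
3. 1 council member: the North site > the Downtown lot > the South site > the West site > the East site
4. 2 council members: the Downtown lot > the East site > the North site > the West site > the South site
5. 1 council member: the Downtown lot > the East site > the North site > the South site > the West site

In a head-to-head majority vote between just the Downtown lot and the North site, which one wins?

the North site

Voters preferring the Downtown lot to the North site: 3; preferring the North site to the Downtown lot: 9.
the North site wins the head-to-head.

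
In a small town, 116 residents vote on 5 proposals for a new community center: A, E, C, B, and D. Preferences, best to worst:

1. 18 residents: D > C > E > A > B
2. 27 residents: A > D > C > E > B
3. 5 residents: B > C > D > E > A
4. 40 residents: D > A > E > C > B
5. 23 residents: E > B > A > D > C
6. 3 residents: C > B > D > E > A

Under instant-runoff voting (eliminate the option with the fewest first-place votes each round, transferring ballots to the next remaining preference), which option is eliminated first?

Round 1: A 27, E 23, C 3, B 5, D 58. Eliminate C.

C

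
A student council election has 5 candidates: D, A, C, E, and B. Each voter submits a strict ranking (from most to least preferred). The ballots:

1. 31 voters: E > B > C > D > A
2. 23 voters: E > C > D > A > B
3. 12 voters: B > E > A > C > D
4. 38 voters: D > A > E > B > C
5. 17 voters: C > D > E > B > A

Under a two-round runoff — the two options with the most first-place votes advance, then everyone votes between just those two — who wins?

E

Round 1 first-place votes: D 38, A 0, C 17, E 54, B 12.
E and D advance.
Runoff: E is preferred to D by 66 voters; D by 55.
E wins the runoff.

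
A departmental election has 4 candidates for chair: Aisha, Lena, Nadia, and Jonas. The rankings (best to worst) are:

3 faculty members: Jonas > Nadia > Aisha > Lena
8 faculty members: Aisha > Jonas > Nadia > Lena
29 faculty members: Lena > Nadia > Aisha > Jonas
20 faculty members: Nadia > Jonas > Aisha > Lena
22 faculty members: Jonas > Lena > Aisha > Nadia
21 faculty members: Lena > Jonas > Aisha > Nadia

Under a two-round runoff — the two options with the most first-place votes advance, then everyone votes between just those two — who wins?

Round 1 first-place votes: Aisha 8, Lena 50, Nadia 20, Jonas 25.
Lena and Jonas advance.
Runoff: Lena is preferred to Jonas by 50 voters; Jonas by 53.
Jonas wins the runoff.

Jonas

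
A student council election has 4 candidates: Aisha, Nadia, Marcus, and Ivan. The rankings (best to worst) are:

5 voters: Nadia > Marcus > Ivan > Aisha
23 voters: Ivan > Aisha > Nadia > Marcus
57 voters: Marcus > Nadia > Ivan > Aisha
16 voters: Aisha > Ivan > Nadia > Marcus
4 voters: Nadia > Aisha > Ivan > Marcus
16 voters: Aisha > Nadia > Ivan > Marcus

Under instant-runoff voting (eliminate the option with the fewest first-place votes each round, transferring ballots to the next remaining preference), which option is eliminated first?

Round 1: Aisha 32, Nadia 9, Marcus 57, Ivan 23. Eliminate Nadia.

Nadia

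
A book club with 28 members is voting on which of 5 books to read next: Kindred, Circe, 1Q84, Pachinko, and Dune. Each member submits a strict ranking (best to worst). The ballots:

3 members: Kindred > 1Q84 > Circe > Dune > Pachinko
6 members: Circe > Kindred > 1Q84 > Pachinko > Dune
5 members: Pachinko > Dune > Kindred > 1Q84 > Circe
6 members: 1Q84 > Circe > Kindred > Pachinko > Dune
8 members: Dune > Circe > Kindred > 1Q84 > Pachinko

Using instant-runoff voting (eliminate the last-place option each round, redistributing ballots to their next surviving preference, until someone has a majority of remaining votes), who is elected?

1Q84

Round 1: Kindred 3, Circe 6, 1Q84 6, Pachinko 5, Dune 8. Eliminate Kindred.
Round 2: Circe 6, 1Q84 9, Pachinko 5, Dune 8. Eliminate Pachinko.
Round 3: Circe 6, 1Q84 9, Dune 13. Eliminate Circe.
Round 4: 1Q84 15, Dune 13. 1Q84 has a majority.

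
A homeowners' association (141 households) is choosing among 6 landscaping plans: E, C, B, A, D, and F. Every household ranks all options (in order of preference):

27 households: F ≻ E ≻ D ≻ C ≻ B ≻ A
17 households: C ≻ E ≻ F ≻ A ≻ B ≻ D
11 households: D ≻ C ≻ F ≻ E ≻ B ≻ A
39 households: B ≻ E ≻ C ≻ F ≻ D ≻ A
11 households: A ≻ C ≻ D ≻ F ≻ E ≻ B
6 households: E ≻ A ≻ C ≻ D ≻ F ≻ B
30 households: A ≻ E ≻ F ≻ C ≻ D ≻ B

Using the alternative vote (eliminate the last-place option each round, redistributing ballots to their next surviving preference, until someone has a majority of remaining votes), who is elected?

C

Round 1: E 6, C 17, B 39, A 41, D 11, F 27. Eliminate E.
Round 2: C 17, B 39, A 47, D 11, F 27. Eliminate D.
Round 3: C 28, B 39, A 47, F 27. Eliminate F.
Round 4: C 55, B 39, A 47. Eliminate B.
Round 5: C 94, A 47. C has a majority.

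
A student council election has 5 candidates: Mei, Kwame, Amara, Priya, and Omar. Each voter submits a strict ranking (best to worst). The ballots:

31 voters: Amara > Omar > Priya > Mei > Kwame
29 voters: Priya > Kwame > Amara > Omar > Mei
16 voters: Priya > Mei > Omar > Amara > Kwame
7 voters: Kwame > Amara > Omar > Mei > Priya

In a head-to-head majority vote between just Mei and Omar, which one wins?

Voters preferring Mei to Omar: 16; preferring Omar to Mei: 67.
Omar wins the head-to-head.

Omar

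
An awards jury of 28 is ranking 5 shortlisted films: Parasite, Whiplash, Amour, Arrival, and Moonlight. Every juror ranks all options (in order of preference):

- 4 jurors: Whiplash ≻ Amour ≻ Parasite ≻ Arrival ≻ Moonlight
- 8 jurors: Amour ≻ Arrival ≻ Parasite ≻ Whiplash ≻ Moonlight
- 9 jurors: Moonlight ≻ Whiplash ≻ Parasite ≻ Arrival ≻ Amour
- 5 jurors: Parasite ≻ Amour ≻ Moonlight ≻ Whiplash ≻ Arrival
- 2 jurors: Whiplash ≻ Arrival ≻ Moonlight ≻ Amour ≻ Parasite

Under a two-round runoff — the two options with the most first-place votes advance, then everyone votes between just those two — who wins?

Round 1 first-place votes: Parasite 5, Whiplash 6, Amour 8, Arrival 0, Moonlight 9.
Moonlight and Amour advance.
Runoff: Moonlight is preferred to Amour by 11 voters; Amour by 17.
Amour wins the runoff.

Amour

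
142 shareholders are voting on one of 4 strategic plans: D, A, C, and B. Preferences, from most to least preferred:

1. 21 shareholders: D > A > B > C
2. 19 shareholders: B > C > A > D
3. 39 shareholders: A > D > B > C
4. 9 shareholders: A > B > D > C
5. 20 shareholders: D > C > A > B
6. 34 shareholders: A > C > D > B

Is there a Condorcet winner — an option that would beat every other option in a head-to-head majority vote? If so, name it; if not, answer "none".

A vs D: 101–41 for A.
A vs C: 103–39 for A.
A vs B: 123–19 for A.
A beats every other option head-to-head.

A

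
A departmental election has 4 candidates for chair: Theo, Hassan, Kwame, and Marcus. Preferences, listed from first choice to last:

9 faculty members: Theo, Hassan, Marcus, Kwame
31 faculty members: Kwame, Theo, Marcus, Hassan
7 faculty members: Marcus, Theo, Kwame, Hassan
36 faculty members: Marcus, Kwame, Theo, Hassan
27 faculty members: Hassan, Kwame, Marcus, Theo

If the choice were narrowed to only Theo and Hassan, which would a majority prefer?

Theo

Voters preferring Theo to Hassan: 83; preferring Hassan to Theo: 27.
Theo wins the head-to-head.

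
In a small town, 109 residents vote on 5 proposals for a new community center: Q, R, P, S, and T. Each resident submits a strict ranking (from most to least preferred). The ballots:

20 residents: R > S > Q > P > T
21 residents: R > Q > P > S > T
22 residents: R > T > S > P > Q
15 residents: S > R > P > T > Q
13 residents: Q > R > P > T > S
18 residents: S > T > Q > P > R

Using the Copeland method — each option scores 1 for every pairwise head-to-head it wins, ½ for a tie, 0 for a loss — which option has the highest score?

Q: beats P; loses to R, S, and T → score 1.
R: beats Q, P, S, and T → score 4.
P: beats T; loses to Q, R, and S → score 1.
S: beats Q, P, and T; loses to R → score 3.
T: beats Q; loses to R, P, and S → score 1.
R has the best pairwise record.

R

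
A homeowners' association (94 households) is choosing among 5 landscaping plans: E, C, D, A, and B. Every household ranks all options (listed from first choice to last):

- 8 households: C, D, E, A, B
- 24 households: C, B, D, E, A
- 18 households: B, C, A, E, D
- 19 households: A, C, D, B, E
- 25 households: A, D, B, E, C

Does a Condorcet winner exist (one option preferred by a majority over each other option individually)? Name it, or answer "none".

C vs E: 69–25 for C.
C vs D: 69–25 for C.
C vs A: 50–44 for C.
C vs B: 51–43 for C.
C beats every other option head-to-head.

C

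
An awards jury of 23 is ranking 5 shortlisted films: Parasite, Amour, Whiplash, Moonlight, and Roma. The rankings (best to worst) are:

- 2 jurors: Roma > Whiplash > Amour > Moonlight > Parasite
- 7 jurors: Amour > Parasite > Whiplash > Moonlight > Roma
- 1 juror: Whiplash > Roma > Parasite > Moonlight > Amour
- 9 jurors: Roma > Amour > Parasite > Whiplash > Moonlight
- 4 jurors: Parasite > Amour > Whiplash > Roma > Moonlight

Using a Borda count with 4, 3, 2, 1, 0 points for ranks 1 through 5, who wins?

Parasite: 2·0 + 7·3 + 1·2 + 9·2 + 4·4 = 57
Amour: 2·2 + 7·4 + 1·0 + 9·3 + 4·3 = 71
Whiplash: 2·3 + 7·2 + 1·4 + 9·1 + 4·2 = 41
Moonlight: 2·1 + 7·1 + 1·1 + 9·0 + 4·0 = 10
Roma: 2·4 + 7·0 + 1·3 + 9·4 + 4·1 = 51
Amour has the highest Borda score (71).

Amour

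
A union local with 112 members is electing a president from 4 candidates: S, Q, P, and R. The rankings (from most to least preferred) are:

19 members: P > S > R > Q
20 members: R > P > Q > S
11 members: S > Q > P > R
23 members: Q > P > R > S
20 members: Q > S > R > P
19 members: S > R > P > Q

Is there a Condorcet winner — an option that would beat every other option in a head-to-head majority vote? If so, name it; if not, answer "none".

Checking pairwise contests:
Q beats S 63–49.
P beats Q 58–54.
R beats P 59–53.
S beats R 69–43.
Every option loses at least one head-to-head, so there is no Condorcet winner.

none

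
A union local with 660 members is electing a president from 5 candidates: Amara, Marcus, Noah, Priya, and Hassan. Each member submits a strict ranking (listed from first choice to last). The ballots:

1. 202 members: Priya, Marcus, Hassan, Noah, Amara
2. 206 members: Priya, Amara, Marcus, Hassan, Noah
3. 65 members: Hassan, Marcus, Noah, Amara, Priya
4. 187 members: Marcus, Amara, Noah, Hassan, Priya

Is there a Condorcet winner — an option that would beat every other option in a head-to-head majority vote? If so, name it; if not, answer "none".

Priya

Priya vs Amara: 408–252 for Priya.
Priya vs Marcus: 408–252 for Priya.
Priya vs Noah: 408–252 for Priya.
Priya vs Hassan: 408–252 for Priya.
Priya beats every other option head-to-head.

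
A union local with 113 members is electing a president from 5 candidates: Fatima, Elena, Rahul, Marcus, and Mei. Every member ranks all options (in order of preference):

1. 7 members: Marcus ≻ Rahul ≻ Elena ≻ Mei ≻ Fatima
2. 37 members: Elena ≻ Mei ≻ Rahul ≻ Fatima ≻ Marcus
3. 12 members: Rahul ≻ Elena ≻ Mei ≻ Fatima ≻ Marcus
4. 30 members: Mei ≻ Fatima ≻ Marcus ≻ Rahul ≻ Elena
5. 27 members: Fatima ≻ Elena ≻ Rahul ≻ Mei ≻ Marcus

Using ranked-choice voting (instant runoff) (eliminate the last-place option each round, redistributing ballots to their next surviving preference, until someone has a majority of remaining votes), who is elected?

Round 1: Fatima 27, Elena 37, Rahul 12, Marcus 7, Mei 30. Eliminate Marcus.
Round 2: Fatima 27, Elena 37, Rahul 19, Mei 30. Eliminate Rahul.
Round 3: Fatima 27, Elena 56, Mei 30. Eliminate Fatima.
Round 4: Elena 83, Mei 30. Elena has a majority.

Elena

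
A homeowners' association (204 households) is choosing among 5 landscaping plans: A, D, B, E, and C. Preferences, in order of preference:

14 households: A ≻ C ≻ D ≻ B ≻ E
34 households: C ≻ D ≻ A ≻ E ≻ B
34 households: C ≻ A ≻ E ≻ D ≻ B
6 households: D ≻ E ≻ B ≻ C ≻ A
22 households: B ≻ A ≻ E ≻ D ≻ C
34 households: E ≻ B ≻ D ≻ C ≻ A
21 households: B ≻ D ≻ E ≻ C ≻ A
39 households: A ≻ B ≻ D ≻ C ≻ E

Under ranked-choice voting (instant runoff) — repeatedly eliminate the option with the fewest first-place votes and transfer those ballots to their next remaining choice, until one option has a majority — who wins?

Round 1: A 53, D 6, B 43, E 34, C 68. Eliminate D.
Round 2: A 53, B 43, E 40, C 68. Eliminate E.
Round 3: A 53, B 83, C 68. Eliminate A.
Round 4: B 122, C 82. B has a majority.

B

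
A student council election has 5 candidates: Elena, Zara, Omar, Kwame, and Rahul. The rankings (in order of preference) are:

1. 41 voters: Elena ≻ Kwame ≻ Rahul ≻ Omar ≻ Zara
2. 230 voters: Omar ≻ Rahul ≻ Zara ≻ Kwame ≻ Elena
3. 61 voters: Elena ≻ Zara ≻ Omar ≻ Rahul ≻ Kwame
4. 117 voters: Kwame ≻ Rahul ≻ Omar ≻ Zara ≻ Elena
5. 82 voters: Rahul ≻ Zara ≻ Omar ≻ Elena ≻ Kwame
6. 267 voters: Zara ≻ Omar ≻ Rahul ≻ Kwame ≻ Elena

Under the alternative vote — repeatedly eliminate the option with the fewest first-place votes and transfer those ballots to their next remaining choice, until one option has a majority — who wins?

Zara

Round 1: Elena 102, Zara 267, Omar 230, Kwame 117, Rahul 82. Eliminate Rahul.
Round 2: Elena 102, Zara 349, Omar 230, Kwame 117. Eliminate Elena.
Round 3: Zara 410, Omar 230, Kwame 158. Zara has a majority.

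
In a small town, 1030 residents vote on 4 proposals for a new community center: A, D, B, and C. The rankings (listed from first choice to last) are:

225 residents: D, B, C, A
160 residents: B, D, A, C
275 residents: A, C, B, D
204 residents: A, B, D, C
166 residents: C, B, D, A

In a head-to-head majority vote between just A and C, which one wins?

A

Voters preferring A to C: 639; preferring C to A: 391.
A wins the head-to-head.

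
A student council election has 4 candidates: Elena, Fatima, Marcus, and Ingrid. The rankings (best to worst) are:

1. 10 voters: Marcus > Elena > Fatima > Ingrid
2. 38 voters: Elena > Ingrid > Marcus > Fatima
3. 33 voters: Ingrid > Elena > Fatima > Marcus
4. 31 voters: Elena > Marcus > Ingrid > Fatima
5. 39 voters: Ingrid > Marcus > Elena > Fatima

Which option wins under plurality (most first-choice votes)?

First-place votes: Elena 69, Fatima 0, Marcus 10, Ingrid 72.
Ingrid has the most first-place votes.

Ingrid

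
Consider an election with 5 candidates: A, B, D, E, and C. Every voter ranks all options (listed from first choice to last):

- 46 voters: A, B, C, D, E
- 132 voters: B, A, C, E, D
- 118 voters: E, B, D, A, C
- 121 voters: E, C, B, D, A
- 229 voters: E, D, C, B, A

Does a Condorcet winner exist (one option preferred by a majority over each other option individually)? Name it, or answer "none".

E

E vs A: 468–178 for E.
E vs B: 468–178 for E.
E vs D: 600–46 for E.
E vs C: 468–178 for E.
E beats every other option head-to-head.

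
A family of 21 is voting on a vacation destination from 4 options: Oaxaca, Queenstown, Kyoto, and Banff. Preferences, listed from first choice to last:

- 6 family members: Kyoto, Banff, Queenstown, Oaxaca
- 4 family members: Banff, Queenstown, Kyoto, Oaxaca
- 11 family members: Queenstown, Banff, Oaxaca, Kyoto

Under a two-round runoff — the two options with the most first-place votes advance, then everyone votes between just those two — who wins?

Round 1 first-place votes: Oaxaca 0, Queenstown 11, Kyoto 6, Banff 4.
Queenstown and Kyoto advance.
Runoff: Queenstown is preferred to Kyoto by 15 voters; Kyoto by 6.
Queenstown wins the runoff.

Queenstown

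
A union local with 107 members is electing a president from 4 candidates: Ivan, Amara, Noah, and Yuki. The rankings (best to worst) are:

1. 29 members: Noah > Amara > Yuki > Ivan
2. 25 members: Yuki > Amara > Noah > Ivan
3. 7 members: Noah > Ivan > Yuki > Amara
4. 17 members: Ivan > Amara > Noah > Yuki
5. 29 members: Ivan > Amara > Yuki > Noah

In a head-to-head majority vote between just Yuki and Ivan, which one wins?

Voters preferring Yuki to Ivan: 54; preferring Ivan to Yuki: 53.
Yuki wins the head-to-head.

Yuki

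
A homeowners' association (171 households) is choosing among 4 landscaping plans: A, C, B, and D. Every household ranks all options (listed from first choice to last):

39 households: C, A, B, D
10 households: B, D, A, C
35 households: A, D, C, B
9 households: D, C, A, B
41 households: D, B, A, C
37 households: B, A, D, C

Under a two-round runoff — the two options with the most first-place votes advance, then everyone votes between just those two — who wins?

B

Round 1 first-place votes: A 35, C 39, B 47, D 50.
D and B advance.
Runoff: D is preferred to B by 85 voters; B by 86.
B wins the runoff.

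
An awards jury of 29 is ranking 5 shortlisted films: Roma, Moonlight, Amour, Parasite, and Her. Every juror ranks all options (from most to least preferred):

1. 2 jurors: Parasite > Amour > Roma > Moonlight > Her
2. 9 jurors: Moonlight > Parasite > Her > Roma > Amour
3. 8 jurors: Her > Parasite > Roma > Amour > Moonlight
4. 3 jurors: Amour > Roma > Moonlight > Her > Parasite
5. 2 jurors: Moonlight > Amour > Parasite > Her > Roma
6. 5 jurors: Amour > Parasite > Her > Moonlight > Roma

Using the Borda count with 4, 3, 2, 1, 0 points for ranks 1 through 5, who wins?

Parasite

Roma: 2·2 + 9·1 + 8·2 + 3·3 + 2·0 + 5·0 = 38
Moonlight: 2·1 + 9·4 + 8·0 + 3·2 + 2·4 + 5·1 = 57
Amour: 2·3 + 9·0 + 8·1 + 3·4 + 2·3 + 5·4 = 52
Parasite: 2·4 + 9·3 + 8·3 + 3·0 + 2·2 + 5·3 = 78
Her: 2·0 + 9·2 + 8·4 + 3·1 + 2·1 + 5·2 = 65
Parasite has the highest Borda score (78).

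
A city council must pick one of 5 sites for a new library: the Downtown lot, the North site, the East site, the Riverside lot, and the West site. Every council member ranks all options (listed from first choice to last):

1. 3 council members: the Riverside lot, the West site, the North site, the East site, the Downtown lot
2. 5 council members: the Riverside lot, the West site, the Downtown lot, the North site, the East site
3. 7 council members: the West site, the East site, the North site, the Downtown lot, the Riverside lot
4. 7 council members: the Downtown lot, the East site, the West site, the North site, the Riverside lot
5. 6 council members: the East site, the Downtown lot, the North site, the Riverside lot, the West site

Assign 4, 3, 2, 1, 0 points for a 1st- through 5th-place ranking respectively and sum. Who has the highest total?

the East site

the Downtown lot: 3·0 + 5·2 + 7·1 + 7·4 + 6·3 = 63
the North site: 3·2 + 5·1 + 7·2 + 7·1 + 6·2 = 44
the East site: 3·1 + 5·0 + 7·3 + 7·3 + 6·4 = 69
the Riverside lot: 3·4 + 5·4 + 7·0 + 7·0 + 6·1 = 38
the West site: 3·3 + 5·3 + 7·4 + 7·2 + 6·0 = 66
the East site has the highest Borda score (69).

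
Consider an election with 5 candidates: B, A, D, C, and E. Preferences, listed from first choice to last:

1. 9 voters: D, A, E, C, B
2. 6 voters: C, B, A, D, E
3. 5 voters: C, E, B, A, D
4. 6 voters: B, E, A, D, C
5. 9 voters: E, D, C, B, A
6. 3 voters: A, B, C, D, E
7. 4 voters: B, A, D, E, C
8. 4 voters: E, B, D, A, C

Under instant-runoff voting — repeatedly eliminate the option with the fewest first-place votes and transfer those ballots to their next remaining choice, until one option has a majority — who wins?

E

Round 1: B 10, A 3, D 9, C 11, E 13. Eliminate A.
Round 2: B 13, D 9, C 11, E 13. Eliminate D.
Round 3: B 13, C 11, E 22. Eliminate C.
Round 4: B 19, E 27. E has a majority.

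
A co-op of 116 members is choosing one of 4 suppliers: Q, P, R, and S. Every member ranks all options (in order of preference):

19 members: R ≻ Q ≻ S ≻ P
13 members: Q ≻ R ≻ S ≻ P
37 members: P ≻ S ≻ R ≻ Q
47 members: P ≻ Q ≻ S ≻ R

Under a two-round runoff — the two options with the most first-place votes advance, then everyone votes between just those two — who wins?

P

Round 1 first-place votes: Q 13, P 84, R 19, S 0.
P and R advance.
Runoff: P is preferred to R by 84 voters; R by 32.
P wins the runoff.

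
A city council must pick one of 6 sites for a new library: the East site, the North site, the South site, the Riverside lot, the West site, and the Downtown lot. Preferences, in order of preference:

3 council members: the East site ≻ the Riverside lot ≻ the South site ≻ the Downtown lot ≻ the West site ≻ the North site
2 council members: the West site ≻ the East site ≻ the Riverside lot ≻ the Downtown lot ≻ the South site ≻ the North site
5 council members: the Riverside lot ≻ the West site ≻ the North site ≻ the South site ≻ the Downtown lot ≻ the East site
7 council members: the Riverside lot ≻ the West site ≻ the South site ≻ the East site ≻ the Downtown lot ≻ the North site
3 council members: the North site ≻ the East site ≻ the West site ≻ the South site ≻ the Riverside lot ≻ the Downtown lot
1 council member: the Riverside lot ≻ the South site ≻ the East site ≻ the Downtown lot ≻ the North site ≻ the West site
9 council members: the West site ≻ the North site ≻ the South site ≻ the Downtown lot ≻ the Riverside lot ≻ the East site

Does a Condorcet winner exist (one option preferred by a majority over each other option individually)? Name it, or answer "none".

the Riverside lot vs the East site: 22–8 for the Riverside lot.
the Riverside lot vs the North site: 18–12 for the Riverside lot.
the Riverside lot vs the South site: 18–12 for the Riverside lot.
the Riverside lot vs the West site: 16–14 for the Riverside lot.
the Riverside lot vs the Downtown lot: 21–9 for the Riverside lot.
the Riverside lot beats every other option head-to-head.

the Riverside lot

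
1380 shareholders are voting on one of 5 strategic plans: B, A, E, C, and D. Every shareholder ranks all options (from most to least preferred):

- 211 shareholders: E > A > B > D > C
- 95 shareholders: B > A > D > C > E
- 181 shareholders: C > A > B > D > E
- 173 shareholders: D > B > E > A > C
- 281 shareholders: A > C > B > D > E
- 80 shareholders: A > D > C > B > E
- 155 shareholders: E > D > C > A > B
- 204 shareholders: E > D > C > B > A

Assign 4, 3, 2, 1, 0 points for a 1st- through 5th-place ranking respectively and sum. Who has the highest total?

B: 211·2 + 95·4 + 181·2 + 173·3 + 281·2 + 80·1 + 155·0 + 204·1 = 2529
A: 211·3 + 95·3 + 181·3 + 173·1 + 281·4 + 80·4 + 155·1 + 204·0 = 3233
E: 211·4 + 95·0 + 181·0 + 173·2 + 281·0 + 80·0 + 155·4 + 204·4 = 2626
C: 211·0 + 95·1 + 181·4 + 173·0 + 281·3 + 80·2 + 155·2 + 204·2 = 2540
D: 211·1 + 95·2 + 181·1 + 173·4 + 281·1 + 80·3 + 155·3 + 204·3 = 2872
A has the highest Borda score (3233).

A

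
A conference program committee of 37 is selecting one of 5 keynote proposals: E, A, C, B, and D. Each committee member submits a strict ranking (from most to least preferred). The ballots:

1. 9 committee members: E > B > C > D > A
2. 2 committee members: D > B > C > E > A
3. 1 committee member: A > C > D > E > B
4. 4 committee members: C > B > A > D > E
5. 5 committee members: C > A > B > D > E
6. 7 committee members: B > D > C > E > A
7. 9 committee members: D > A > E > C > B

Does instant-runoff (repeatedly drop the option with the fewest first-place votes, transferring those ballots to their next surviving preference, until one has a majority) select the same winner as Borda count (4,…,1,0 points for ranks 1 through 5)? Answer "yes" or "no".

no

Instant-runoff — R1 E 9, A 1, C 9, B 7, D 11 (A out); R2 E 9, C 10, B 7, D 11 (B out); R3 E 9, C 10, D 18 (E out); R4 C 19, D 18 (C winner). Winner: C.
Borda — scores: E 64, A 54, C 84, B 83, D 85. Winner: D.
The two methods disagree.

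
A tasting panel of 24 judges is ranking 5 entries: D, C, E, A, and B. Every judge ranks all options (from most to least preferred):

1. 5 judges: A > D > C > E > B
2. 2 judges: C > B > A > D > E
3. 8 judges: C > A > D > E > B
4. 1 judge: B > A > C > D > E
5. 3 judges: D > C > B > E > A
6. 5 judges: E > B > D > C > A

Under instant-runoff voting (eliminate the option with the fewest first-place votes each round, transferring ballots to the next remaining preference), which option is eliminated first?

B

Round 1: D 3, C 10, E 5, A 5, B 1. Eliminate B.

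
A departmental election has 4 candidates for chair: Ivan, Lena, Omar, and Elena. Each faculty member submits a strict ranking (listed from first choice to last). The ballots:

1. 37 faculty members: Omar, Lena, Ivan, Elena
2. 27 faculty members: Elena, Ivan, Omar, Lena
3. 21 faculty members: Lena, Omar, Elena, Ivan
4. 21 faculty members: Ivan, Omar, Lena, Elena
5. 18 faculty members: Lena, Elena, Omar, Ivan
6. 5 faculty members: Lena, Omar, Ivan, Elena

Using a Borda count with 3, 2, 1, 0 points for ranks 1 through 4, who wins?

Ivan: 37·1 + 27·2 + 21·0 + 21·3 + 18·0 + 5·1 = 159
Lena: 37·2 + 27·0 + 21·3 + 21·1 + 18·3 + 5·3 = 227
Omar: 37·3 + 27·1 + 21·2 + 21·2 + 18·1 + 5·2 = 250
Elena: 37·0 + 27·3 + 21·1 + 21·0 + 18·2 + 5·0 = 138
Omar has the highest Borda score (250).

Omar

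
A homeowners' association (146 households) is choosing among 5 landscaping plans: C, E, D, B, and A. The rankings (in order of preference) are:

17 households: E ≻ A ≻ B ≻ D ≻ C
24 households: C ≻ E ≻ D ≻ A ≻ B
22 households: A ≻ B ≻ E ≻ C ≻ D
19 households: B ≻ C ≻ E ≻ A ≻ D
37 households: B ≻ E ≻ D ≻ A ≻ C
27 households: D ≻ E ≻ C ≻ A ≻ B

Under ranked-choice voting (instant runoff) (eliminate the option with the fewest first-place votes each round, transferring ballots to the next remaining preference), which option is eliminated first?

E

Round 1: C 24, E 17, D 27, B 56, A 22. Eliminate E.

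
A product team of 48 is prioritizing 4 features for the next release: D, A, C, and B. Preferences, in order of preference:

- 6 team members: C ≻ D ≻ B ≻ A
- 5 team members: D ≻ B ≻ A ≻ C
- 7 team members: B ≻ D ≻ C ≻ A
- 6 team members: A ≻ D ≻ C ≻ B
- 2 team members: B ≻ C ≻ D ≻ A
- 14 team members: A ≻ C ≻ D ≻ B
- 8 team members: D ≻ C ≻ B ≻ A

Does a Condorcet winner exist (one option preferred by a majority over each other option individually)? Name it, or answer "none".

D

D vs A: 28–20 for D.
D vs C: 26–22 for D.
D vs B: 39–9 for D.
D beats every other option head-to-head.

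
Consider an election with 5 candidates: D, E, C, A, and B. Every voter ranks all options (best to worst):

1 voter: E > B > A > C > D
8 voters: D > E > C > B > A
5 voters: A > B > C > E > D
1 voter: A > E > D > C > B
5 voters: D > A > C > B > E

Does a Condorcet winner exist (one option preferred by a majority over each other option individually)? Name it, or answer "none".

D

D vs E: 13–7 for D.
D vs C: 14–6 for D.
D vs A: 13–7 for D.
D vs B: 14–6 for D.
D beats every other option head-to-head.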